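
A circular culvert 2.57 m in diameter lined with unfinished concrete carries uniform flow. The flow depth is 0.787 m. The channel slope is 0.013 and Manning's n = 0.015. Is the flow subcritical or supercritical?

supercritical

For a circular section of diameter D = 2.57 m at depth y = 0.787 m, the central angle is θ = 2 arccos(1 − 2y/D) = 2.346 rad. Then A = (D²/8)(θ − sin θ) = 1.347 m² and P = Dθ/2 = 3.014 m.
Hydraulic radius R = A/P = 1.347/3.014 = 0.4468 m.
V = (1/n) R^(2/3) √S = (1/0.015) × 0.4468^(2/3) × √0.013 = 4.442 m/s. Hydraulic depth D_h = A/T = 1.347/2.369 = 0.5684 m.
Froude number Fr = V/√(g·D_h) = 4.442/√(9.81×0.5684) = 1.88, which is greater than 1, so the flow is supercritical.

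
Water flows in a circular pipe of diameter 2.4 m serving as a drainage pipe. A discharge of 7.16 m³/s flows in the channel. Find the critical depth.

At critical depth, Q² T / (g A³) = 1, i.e. A³/T = Q²/g = 7.16²/9.81 = 5.226.
Try y = 1.33 m: A³/T = 7.142 — over.
Try y = 1.23 m: A³/T = 5.299 — close enough.

y_c = 1.23 m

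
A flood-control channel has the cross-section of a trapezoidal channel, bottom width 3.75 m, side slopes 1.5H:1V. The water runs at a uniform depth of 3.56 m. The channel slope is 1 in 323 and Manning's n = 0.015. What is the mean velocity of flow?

V = 5.79 m/s

With bottom width b = 3.75 m and side slope z = 1.5: A = (b + zy)y = (3.75 + 1.5×3.56)×3.56 = 32.36 m²; P = b + 2y√(1+z²) = 3.75 + 2×3.56×1.803 = 16.59 m.
Hydraulic radius R = A/P = 32.36/16.59 = 1.951 m.
From Manning's equation, V = (1/n) R^(2/3) S^(1/2) = (1/0.015) × 1.951^(2/3) × 0.003096^(1/2) = 5.79 m/s.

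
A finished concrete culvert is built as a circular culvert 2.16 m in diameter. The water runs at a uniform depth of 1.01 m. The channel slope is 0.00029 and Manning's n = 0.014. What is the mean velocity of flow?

For a circular section of diameter D = 2.16 m at depth y = 1.01 m, the central angle is θ = 2 arccos(1 − 2y/D) = 3.012 rad. Then A = (D²/8)(θ − sin θ) = 1.681 m² and P = Dθ/2 = 3.253 m.
Hydraulic radius R = A/P = 1.681/3.253 = 0.5168 m.
From Manning's equation, V = (1/n) R^(2/3) S^(1/2) = (1/0.014) × 0.5168^(2/3) × 0.00029^(1/2) = 0.783 m/s.

V = 0.783 m/s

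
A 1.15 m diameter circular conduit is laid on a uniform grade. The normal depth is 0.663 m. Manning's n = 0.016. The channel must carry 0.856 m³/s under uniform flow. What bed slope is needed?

S = 0.0023

For a circular section of diameter D = 1.15 m at depth y = 0.663 m, the central angle is θ = 2 arccos(1 − 2y/D) = 3.449 rad. Then A = (D²/8)(θ − sin θ) = 0.6201 m² and P = Dθ/2 = 1.983 m.
Hydraulic radius R = A/P = 0.6201/1.983 = 0.3127 m.
From Manning's equation, S = [nQ / (1 A R^(2/3))]² = [0.016 × 0.856 / (1 × 0.6201 × 0.3127^(2/3))]² = 0.0023.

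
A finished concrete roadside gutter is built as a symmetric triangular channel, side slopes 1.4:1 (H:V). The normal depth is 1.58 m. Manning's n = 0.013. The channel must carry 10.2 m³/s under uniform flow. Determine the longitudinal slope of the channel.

For a triangular section with side slope z = 1.4: A = zy² = 1.4×1.58² = 3.495 m²; P = 2y√(1+z²) = 2×1.58×1.72 = 5.437 m.
Hydraulic radius R = A/P = 3.495/5.437 = 0.6428 m.
From Manning's equation, S = [nQ / (1 A R^(2/3))]² = [0.013 × 10.2 / (1 × 3.495 × 0.6428^(2/3))]² = 0.00259.

S = 0.00259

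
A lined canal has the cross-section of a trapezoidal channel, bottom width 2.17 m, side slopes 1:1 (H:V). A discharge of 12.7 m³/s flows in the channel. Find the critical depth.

y_c = 1.24 m

At critical depth, Q² T / (g A³) = 1, i.e. A³/T = Q²/g = 12.7²/9.81 = 16.44.
Try y = 1.12 m: A³/T = 11.34 — short.
Try y = 1.53 m: A³/T = 34.69 — over.
Try y = 1.24 m: A³/T = 16.26 — ≈ 16.44.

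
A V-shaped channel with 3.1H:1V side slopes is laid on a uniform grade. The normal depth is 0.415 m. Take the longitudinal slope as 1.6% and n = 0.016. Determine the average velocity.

V = 2.68 m/s

For a triangular section with side slope z = 3.1: A = zy² = 3.1×0.415² = 0.5339 m²; P = 2y√(1+z²) = 2×0.415×3.257 = 2.704 m.
Hydraulic radius R = A/P = 0.5339/2.704 = 0.1975 m.
From Manning's equation, V = (1/n) R^(2/3) S^(1/2) = (1/0.016) × 0.1975^(2/3) × 0.016^(1/2) = 2.68 m/s.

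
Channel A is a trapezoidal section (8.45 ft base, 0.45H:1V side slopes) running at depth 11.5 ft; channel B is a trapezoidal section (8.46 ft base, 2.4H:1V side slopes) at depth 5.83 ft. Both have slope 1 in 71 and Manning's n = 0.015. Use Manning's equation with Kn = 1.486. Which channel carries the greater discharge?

channel A

Channel A: With bottom width b = 8.45 ft and side slope z = 0.45: A = (b + zy)y = (8.45 + 0.45×11.5)×11.5 = 156.7 ft²; P = b + 2y√(1+z²) = 8.45 + 2×11.5×1.097 = 33.67 ft. Hydraulic radius R = A/P = 156.7/33.67 = 4.653 ft. Q_A = (1.486/0.015)·156.7·4.653^(2/3)·√0.01408 = 5135 ft³/s.
Channel B: With bottom width b = 8.46 ft and side slope z = 2.4: A = (b + zy)y = (8.46 + 2.4×5.83)×5.83 = 130.9 ft²; P = b + 2y√(1+z²) = 8.46 + 2×5.83×2.6 = 38.78 ft. Hydraulic radius R = A/P = 130.9/38.78 = 3.376 ft. Q_B = (1.486/0.015)·130.9·3.376^(2/3)·√0.01408 = 3463 ft³/s.
Q_A = 5135 ft³/s vs Q_B = 3463 ft³/s, so channel A carries more.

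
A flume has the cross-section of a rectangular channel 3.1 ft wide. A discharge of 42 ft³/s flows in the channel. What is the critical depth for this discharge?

For a rectangular channel, critical depth y_c = (q²/g)^(1/3) where q = Q/b = 42/3.1 = 13.55 ft²/s.
So y_c = (13.55²/32.2)^(1/3) = 1.79 ft.

y_c = 1.79 ft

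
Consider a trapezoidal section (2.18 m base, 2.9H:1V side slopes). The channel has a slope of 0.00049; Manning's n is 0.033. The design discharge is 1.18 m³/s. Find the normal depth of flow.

y_n = 0.703 m

Manning's equation rearranged: A R^(2/3) = nQ / (1·√S) = 0.033 × 1.18 / (√0.00049) = 1.759.
Trying y = 0.82 m: A R^(2/3) = 2.412 — too large.
Trying y = 0.485 m: A R^(2/3) = 0.843 — too small.
Trying y = 0.703 m: A R^(2/3) = 1.759 — ≈ 1.759.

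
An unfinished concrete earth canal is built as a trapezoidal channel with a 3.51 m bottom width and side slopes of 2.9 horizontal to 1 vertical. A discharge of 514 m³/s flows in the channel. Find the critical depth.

At critical depth, Q² T / (g A³) = 1, i.e. A³/T = Q²/g = 514²/9.81 = 26930.
At y = 3.71 m: A³/T = 5928 — too small.
At y = 6.42 m: A³/T = 70360 — too large.
At y = 5.2 m: A³/T = 26830 — ≈ 26930.

y_c = 5.2 m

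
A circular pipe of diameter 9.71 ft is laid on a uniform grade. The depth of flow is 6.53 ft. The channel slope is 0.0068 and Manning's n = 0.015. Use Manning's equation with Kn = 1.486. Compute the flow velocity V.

For a circular section of diameter D = 9.71 ft at depth y = 6.53 ft, the central angle is θ = 2 arccos(1 − 2y/D) = 3.846 rad. Then A = (D²/8)(θ − sin θ) = 52.96 ft² and P = Dθ/2 = 18.67 ft.
Hydraulic radius R = A/P = 52.96/18.67 = 2.836 ft.
From Manning's equation, V = (1.486/n) R^(2/3) S^(1/2) = (1.486/0.015) × 2.836^(2/3) × 0.0068^(1/2) = 16.4 ft/s.

V = 16.4 ft/s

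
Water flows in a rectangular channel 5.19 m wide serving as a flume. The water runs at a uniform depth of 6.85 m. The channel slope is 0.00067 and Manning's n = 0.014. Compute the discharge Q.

Flow area A = b·y = 5.19 × 6.85 = 35.55 m². Wetted perimeter P = b + 2y = 5.19 + 2×6.85 = 18.89 m.
Hydraulic radius R = A/P = 35.55/18.89 = 1.882 m.
Manning's equation: Q = (1/n) A R^(2/3) S^(1/2) = (1/0.014) × 35.55 × 1.882^(2/3) × 0.00067^(1/2) = 100 m³/s.

Q = 100 m³/s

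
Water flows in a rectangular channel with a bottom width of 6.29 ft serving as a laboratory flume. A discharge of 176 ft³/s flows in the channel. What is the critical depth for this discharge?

For a rectangular channel, critical depth y_c = (q²/g)^(1/3) where q = Q/b = 176/6.29 = 27.98 ft²/s.
So y_c = (27.98²/32.2)^(1/3) = 2.9 ft.

y_c = 2.9 ft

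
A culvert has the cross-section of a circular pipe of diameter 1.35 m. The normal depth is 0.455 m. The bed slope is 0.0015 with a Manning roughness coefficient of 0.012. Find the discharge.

Q = 0.548 m³/s

For a circular section of diameter D = 1.35 m at depth y = 0.455 m, the central angle is θ = 2 arccos(1 − 2y/D) = 2.478 rad. Then A = (D²/8)(θ − sin θ) = 0.424 m² and P = Dθ/2 = 1.672 m.
Hydraulic radius R = A/P = 0.424/1.672 = 0.2536 m.
Manning's equation: Q = (1/n) A R^(2/3) S^(1/2) = (1/0.012) × 0.424 × 0.2536^(2/3) × 0.0015^(1/2) = 0.548 m³/s.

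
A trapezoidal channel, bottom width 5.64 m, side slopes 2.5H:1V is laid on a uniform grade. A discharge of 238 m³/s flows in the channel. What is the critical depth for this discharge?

y_c = 3.54 m

At critical depth, Q² T / (g A³) = 1, i.e. A³/T = Q²/g = 238²/9.81 = 5774.
At y = 2.85 m: A³/T = 2421 — low.
At y = 4.04 m: A³/T = 9951 — high.
At y = 3.54 m: A³/T = 5782 — ≈ 5774.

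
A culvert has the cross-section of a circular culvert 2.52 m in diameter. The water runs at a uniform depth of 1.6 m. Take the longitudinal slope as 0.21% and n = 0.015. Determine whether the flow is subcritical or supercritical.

For a circular section of diameter D = 2.52 m at depth y = 1.6 m, the central angle is θ = 2 arccos(1 − 2y/D) = 3.688 rad. Then A = (D²/8)(θ − sin θ) = 3.34 m² and P = Dθ/2 = 4.647 m.
Hydraulic radius R = A/P = 3.34/4.647 = 0.7188 m.
V = (1/n) R^(2/3) √S = (1/0.015) × 0.7188^(2/3) × √0.0021 = 2.451 m/s. Hydraulic depth D_h = A/T = 3.34/2.427 = 1.376 m.
Froude number Fr = V/√(g·D_h) = 2.451/√(9.81×1.376) = 0.667, which is less than 1, so the flow is subcritical.

subcritical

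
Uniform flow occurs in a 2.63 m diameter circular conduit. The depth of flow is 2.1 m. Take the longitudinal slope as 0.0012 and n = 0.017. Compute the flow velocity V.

For a circular section of diameter D = 2.63 m at depth y = 2.1 m, the central angle is θ = 2 arccos(1 − 2y/D) = 4.421 rad. Then A = (D²/8)(θ − sin θ) = 4.651 m² and P = Dθ/2 = 5.814 m.
Hydraulic radius R = A/P = 4.651/5.814 = 0.8 m.
From Manning's equation, V = (1/n) R^(2/3) S^(1/2) = (1/0.017) × 0.8^(2/3) × 0.0012^(1/2) = 1.76 m/s.

V = 1.76 m/s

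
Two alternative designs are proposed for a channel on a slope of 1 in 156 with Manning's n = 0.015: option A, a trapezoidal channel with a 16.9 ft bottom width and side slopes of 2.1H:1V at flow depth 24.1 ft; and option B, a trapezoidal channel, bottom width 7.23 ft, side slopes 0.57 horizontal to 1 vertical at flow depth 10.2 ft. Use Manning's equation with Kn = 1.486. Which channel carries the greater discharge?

Channel A: With bottom width b = 16.9 ft and side slope z = 2.1: A = (b + zy)y = (16.9 + 2.1×24.1)×24.1 = 1627 ft²; P = b + 2y√(1+z²) = 16.9 + 2×24.1×2.326 = 129 ft. Hydraulic radius R = A/P = 1627/129 = 12.61 ft. Q_A = (1.486/0.015)·1627·12.61^(2/3)·√0.00641 = 69920 ft³/s.
Channel B: With bottom width b = 7.23 ft and side slope z = 0.57: A = (b + zy)y = (7.23 + 0.57×10.2)×10.2 = 133 ft²; P = b + 2y√(1+z²) = 7.23 + 2×10.2×1.151 = 30.71 ft. Hydraulic radius R = A/P = 133/30.71 = 4.332 ft. Q_B = (1.486/0.015)·133·4.332^(2/3)·√0.00641 = 2804 ft³/s.
Q_A = 69920 ft³/s vs Q_B = 2804 ft³/s, so channel A carries more.

channel A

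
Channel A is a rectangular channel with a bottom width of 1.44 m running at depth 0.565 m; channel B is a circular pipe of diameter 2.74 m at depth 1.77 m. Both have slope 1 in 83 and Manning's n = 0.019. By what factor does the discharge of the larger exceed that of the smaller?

9.09

Channel A: Flow area A = b·y = 1.44 × 0.565 = 0.8136 m². Wetted perimeter P = b + 2y = 1.44 + 2×0.565 = 2.57 m. Hydraulic radius R = A/P = 0.8136/2.57 = 0.3166 m. Q_A = (1/0.019)·0.8136·0.3166^(2/3)·√0.01205 = 2.183 m³/s.
Channel B: For a circular section of diameter D = 2.74 m at depth y = 1.77 m, the central angle is θ = 2 arccos(1 − 2y/D) = 3.734 rad. Then A = (D²/8)(θ − sin θ) = 4.028 m² and P = Dθ/2 = 5.116 m. Hydraulic radius R = A/P = 4.028/5.116 = 0.7875 m. Q_B = (1/0.019)·4.028·0.7875^(2/3)·√0.01205 = 19.85 m³/s.
The larger discharge is 19.85 m³/s and the smaller is 2.183 m³/s; the ratio is 9.09.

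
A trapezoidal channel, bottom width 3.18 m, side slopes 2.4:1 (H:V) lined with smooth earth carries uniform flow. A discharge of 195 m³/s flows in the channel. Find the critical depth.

At critical depth, Q² T / (g A³) = 1, i.e. A³/T = Q²/g = 195²/9.81 = 3876.
At y = 2.6 m: A³/T = 938.2 — low.
At y = 3.62 m: A³/T = 3858 — ≈ 3876.

y_c = 3.62 m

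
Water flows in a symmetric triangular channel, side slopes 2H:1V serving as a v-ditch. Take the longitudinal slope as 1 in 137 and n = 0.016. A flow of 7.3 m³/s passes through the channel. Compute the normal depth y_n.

y_n = 1.06 m

Manning's equation rearranged: A R^(2/3) = nQ / (1·√S) = 0.016 × 7.3 / (√0.007299) = 1.367.
Trying y = 1.35 m: A R^(2/3) = 2.604 — high.
Trying y = 0.874 m: A R^(2/3) = 0.8167 — low.
Trying y = 1.06 m: A R^(2/3) = 1.366 — ≈ 1.367.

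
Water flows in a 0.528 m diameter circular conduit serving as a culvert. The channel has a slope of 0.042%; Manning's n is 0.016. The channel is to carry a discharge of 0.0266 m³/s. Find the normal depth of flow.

y_n = 0.221 m

Manning's equation rearranged: A R^(2/3) = nQ / (1·√S) = 0.016 × 0.0266 / (√0.00042) = 0.02077.
Try y = 0.257 m: A R^(2/3) = 0.02711 — over.
Try y = 0.162 m: A R^(2/3) = 0.01161 — short.
Try y = 0.221 m: A R^(2/3) = 0.02077 — ≈ 0.02077.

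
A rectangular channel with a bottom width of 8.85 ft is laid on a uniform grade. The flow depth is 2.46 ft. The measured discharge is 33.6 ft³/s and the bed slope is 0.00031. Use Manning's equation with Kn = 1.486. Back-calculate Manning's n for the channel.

n = 0.023

Flow area A = b·y = 8.85 × 2.46 = 21.77 ft². Wetted perimeter P = b + 2y = 8.85 + 2×2.46 = 13.77 ft.
Hydraulic radius R = A/P = 21.77/13.77 = 1.581 ft.
Rearranging Manning's equation: n = (1.486/Q) A R^(2/3) S^(1/2) = (1.486/33.6) × 21.77 × 1.581^(2/3) × √0.00031 = 0.023.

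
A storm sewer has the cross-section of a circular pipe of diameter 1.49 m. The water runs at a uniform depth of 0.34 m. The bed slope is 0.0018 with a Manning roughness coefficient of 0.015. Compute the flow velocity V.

For a circular section of diameter D = 1.49 m at depth y = 0.34 m, the central angle is θ = 2 arccos(1 − 2y/D) = 1.992 rad. Then A = (D²/8)(θ − sin θ) = 0.2996 m² and P = Dθ/2 = 1.484 m.
Hydraulic radius R = A/P = 0.2996/1.484 = 0.2019 m.
From Manning's equation, V = (1/n) R^(2/3) S^(1/2) = (1/0.015) × 0.2019^(2/3) × 0.0018^(1/2) = 0.973 m/s.

V = 0.973 m/s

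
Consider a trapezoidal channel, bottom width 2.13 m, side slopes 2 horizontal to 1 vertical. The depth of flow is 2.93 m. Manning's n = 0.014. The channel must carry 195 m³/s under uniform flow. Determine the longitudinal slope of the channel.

S = 0.00767

With bottom width b = 2.13 m and side slope z = 2: A = (b + zy)y = (2.13 + 2×2.93)×2.93 = 23.41 m²; P = b + 2y√(1+z²) = 2.13 + 2×2.93×2.236 = 15.23 m.
Hydraulic radius R = A/P = 23.41/15.23 = 1.537 m.
From Manning's equation, S = [nQ / (1 A R^(2/3))]² = [0.014 × 195 / (1 × 23.41 × 1.537^(2/3))]² = 0.00767.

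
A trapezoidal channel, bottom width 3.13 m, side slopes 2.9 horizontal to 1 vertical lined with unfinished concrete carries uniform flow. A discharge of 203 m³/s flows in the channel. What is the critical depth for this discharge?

y_c = 3.48 m

At critical depth, Q² T / (g A³) = 1, i.e. A³/T = Q²/g = 203²/9.81 = 4201.
Try y = 3.03 m: A³/T = 2274 — short.
Try y = 4.41 m: A³/T = 12050 — over.
Try y = 3.48 m: A³/T = 4178 — matches.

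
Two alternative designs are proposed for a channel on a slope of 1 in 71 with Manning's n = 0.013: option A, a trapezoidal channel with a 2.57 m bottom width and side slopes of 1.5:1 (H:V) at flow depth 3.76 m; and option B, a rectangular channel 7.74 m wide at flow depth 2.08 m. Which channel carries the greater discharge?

Channel A: With bottom width b = 2.57 m and side slope z = 1.5: A = (b + zy)y = (2.57 + 1.5×3.76)×3.76 = 30.87 m²; P = b + 2y√(1+z²) = 2.57 + 2×3.76×1.803 = 16.13 m. Hydraulic radius R = A/P = 30.87/16.13 = 1.914 m. Q_A = (1/0.013)·30.87·1.914^(2/3)·√0.01408 = 434.5 m³/s.
Channel B: Flow area A = b·y = 7.74 × 2.08 = 16.1 m². Wetted perimeter P = b + 2y = 7.74 + 2×2.08 = 11.9 m. Hydraulic radius R = A/P = 16.1/11.9 = 1.353 m. Q_B = (1/0.013)·16.1·1.353^(2/3)·√0.01408 = 179.8 m³/s.
Q_A = 434.5 m³/s vs Q_B = 179.8 m³/s, so channel A carries more.

channel A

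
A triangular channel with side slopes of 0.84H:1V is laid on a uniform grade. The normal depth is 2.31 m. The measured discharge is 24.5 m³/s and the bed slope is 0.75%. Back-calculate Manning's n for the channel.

For a triangular section with side slope z = 0.84: A = zy² = 0.84×2.31² = 4.482 m²; P = 2y√(1+z²) = 2×2.31×1.306 = 6.034 m.
Hydraulic radius R = A/P = 4.482/6.034 = 0.7429 m.
Rearranging Manning's equation: n = (1/Q) A R^(2/3) S^(1/2) = (1/24.5) × 4.482 × 0.7429^(2/3) × √0.0075 = 0.013.

n = 0.013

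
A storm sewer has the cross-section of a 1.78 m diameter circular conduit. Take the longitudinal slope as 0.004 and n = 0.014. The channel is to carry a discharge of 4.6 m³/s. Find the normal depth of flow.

Manning's equation rearranged: A R^(2/3) = nQ / (1·√S) = 0.014 × 4.6 / (√0.004) = 1.018.
Trying y = 0.751 m: A R^(2/3) = 0.5385 — short.
Trying y = 1.28 m: A R^(2/3) = 1.257 — over.
Trying y = 1.1 m: A R^(2/3) = 1.019 — close enough.

y_n = 1.1 m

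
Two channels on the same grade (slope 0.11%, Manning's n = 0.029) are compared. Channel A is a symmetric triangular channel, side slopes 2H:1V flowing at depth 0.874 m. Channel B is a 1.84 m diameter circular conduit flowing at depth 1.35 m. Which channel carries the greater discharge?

Channel A: For a triangular section with side slope z = 2: A = zy² = 2×0.874² = 1.528 m²; P = 2y√(1+z²) = 2×0.874×2.236 = 3.909 m. Hydraulic radius R = A/P = 1.528/3.909 = 0.3909 m. Q_A = (1/0.029)·1.528·0.3909^(2/3)·√0.0011 = 0.934 m³/s.
Channel B: For a circular section of diameter D = 1.84 m at depth y = 1.35 m, the central angle is θ = 2 arccos(1 − 2y/D) = 4.114 rad. Then A = (D²/8)(θ − sin θ) = 2.091 m² and P = Dθ/2 = 3.785 m. Hydraulic radius R = A/P = 2.091/3.785 = 0.5524 m. Q_B = (1/0.029)·2.091·0.5524^(2/3)·√0.0011 = 1.61 m³/s.
Q_A = 0.934 m³/s vs Q_B = 1.61 m³/s, so channel B carries more.

channel B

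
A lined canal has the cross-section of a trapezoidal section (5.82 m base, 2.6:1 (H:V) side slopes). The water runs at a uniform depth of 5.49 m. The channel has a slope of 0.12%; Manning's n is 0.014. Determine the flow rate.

Q = 572 m³/s

With bottom width b = 5.82 m and side slope z = 2.6: A = (b + zy)y = (5.82 + 2.6×5.49)×5.49 = 110.3 m²; P = b + 2y√(1+z²) = 5.82 + 2×5.49×2.786 = 36.41 m.
Hydraulic radius R = A/P = 110.3/36.41 = 3.03 m.
Manning's equation: Q = (1/n) A R^(2/3) S^(1/2) = (1/0.014) × 110.3 × 3.03^(2/3) × 0.0012^(1/2) = 572 m³/s.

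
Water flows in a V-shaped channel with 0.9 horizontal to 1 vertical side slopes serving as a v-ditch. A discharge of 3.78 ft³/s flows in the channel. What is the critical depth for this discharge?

At critical depth, Q² T / (g A³) = 1, i.e. A³/T = Q²/g = 3.78²/32.2 = 0.4437.
Try y = 0.697 ft: A³/T = 0.06662 — too small.
Try y = 1.15 ft: A³/T = 0.8146 — too large.
Try y = 1.02 ft: A³/T = 0.4472 — ≈ 0.4437.

y_c = 1.02 ft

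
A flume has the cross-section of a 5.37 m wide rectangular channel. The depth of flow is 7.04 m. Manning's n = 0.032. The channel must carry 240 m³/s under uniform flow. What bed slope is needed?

S = 0.017

Flow area A = b·y = 5.37 × 7.04 = 37.8 m². Wetted perimeter P = b + 2y = 5.37 + 2×7.04 = 19.45 m.
Hydraulic radius R = A/P = 37.8/19.45 = 1.944 m.
From Manning's equation, S = [nQ / (1 A R^(2/3))]² = [0.032 × 240 / (1 × 37.8 × 1.944^(2/3))]² = 0.017.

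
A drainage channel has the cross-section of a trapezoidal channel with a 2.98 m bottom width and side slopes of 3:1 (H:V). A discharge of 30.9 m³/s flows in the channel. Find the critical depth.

At critical depth, Q² T / (g A³) = 1, i.e. A³/T = Q²/g = 30.9²/9.81 = 97.33.
Try y = 1.58 m: A³/T = 145.6 — over.
Try y = 1.43 m: A³/T = 97.2 — close enough.

y_c = 1.43 m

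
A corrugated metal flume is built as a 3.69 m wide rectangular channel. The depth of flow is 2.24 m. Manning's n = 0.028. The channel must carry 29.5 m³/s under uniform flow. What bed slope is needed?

Flow area A = b·y = 3.69 × 2.24 = 8.266 m². Wetted perimeter P = b + 2y = 3.69 + 2×2.24 = 8.17 m.
Hydraulic radius R = A/P = 8.266/8.17 = 1.012 m.
From Manning's equation, S = [nQ / (1 A R^(2/3))]² = [0.028 × 29.5 / (1 × 8.266 × 1.012^(2/3))]² = 0.00983.

S = 0.00983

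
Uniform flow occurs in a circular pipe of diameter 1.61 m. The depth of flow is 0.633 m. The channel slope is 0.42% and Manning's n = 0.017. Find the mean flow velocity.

For a circular section of diameter D = 1.61 m at depth y = 0.633 m, the central angle is θ = 2 arccos(1 − 2y/D) = 2.711 rad. Then A = (D²/8)(θ − sin θ) = 0.7431 m² and P = Dθ/2 = 2.182 m.
Hydraulic radius R = A/P = 0.7431/2.182 = 0.3405 m.
From Manning's equation, V = (1/n) R^(2/3) S^(1/2) = (1/0.017) × 0.3405^(2/3) × 0.0042^(1/2) = 1.86 m/s.

V = 1.86 m/s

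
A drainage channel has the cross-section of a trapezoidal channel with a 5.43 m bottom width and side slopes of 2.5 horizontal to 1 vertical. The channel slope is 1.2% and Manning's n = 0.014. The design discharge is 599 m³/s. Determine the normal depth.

y_n = 3.43 m

Manning's equation rearranged: A R^(2/3) = nQ / (1·√S) = 0.014 × 599 / (√0.012) = 76.55.
Trying y = 2.64 m: A R^(2/3) = 43.74 — low.
Trying y = 3.73 m: A R^(2/3) = 91.88 — high.
Trying y = 3.43 m: A R^(2/3) = 76.5 — matches.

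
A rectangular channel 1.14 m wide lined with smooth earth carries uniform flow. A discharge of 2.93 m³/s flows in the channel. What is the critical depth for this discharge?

For a rectangular channel, critical depth y_c = (q²/g)^(1/3) where q = Q/b = 2.93/1.14 = 2.57 m²/s.
So y_c = (2.57²/9.81)^(1/3) = 0.877 m.

y_c = 0.877 m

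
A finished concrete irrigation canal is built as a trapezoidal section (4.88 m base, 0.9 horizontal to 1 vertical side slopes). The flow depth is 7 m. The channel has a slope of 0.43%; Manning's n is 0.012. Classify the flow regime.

With bottom width b = 4.88 m and side slope z = 0.9: A = (b + zy)y = (4.88 + 0.9×7)×7 = 78.26 m²; P = b + 2y√(1+z²) = 4.88 + 2×7×1.345 = 23.72 m.
Hydraulic radius R = A/P = 78.26/23.72 = 3.3 m.
V = (1/n) R^(2/3) √S = (1/0.012) × 3.3^(2/3) × √0.0043 = 12.11 m/s. Hydraulic depth D_h = A/T = 78.26/17.48 = 4.477 m.
Froude number Fr = V/√(g·D_h) = 12.11/√(9.81×4.477) = 1.83, which is greater than 1, so the flow is supercritical.

supercritical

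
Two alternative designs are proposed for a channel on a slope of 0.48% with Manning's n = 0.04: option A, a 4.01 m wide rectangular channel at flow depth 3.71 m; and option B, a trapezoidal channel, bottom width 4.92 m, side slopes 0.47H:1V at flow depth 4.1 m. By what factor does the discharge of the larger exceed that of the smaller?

2.52

Channel A: Flow area A = b·y = 4.01 × 3.71 = 14.88 m². Wetted perimeter P = b + 2y = 4.01 + 2×3.71 = 11.43 m. Hydraulic radius R = A/P = 14.88/11.43 = 1.302 m. Q_A = (1/0.04)·14.88·1.302^(2/3)·√0.0048 = 30.72 m³/s.
Channel B: With bottom width b = 4.92 m and side slope z = 0.47: A = (b + zy)y = (4.92 + 0.47×4.1)×4.1 = 28.07 m²; P = b + 2y√(1+z²) = 4.92 + 2×4.1×1.105 = 13.98 m. Hydraulic radius R = A/P = 28.07/13.98 = 2.008 m. Q_B = (1/0.04)·28.07·2.008^(2/3)·√0.0048 = 77.39 m³/s.
The larger discharge is 77.39 m³/s and the smaller is 30.72 m³/s; the ratio is 2.52.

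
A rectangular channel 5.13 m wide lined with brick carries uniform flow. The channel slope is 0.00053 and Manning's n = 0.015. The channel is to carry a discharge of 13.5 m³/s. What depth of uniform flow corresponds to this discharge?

y_n = 1.69 m

Manning's equation rearranged: A R^(2/3) = nQ / (1·√S) = 0.015 × 13.5 / (√0.00053) = 8.796.
At y = 1.88 m: A R^(2/3) = 10.18 — high.
At y = 1.69 m: A R^(2/3) = 8.778 — ≈ 8.796.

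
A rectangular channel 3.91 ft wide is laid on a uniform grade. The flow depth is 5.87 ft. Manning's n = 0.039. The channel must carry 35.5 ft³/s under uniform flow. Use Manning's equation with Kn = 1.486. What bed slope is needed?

Flow area A = b·y = 3.91 × 5.87 = 22.95 ft². Wetted perimeter P = b + 2y = 3.91 + 2×5.87 = 15.65 ft.
Hydraulic radius R = A/P = 22.95/15.65 = 1.467 ft.
From Manning's equation, S = [nQ / (1.486 A R^(2/3))]² = [0.039 × 35.5 / (1.486 × 22.95 × 1.467^(2/3))]² = 0.000989.

S = 0.000989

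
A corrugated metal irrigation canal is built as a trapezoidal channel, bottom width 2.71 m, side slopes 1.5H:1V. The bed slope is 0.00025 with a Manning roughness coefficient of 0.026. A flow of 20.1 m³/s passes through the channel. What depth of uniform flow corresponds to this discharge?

Manning's equation rearranged: A R^(2/3) = nQ / (1·√S) = 0.026 × 20.1 / (√0.00025) = 33.05.
Trying y = 3.76 m: A R^(2/3) = 48.67 — high.
Trying y = 2.15 m: A R^(2/3) = 14.57 — low.
Trying y = 3.16 m: A R^(2/3) = 33.13 — matches.

y_n = 3.16 m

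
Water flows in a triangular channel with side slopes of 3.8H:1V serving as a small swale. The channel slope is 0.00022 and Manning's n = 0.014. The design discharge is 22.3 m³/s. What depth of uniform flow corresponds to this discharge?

y_n = 2.28 m

Manning's equation rearranged: A R^(2/3) = nQ / (1·√S) = 0.014 × 22.3 / (√0.00022) = 21.05.
Try y = 1.79 m: A R^(2/3) = 11.06 — short.
Try y = 2.65 m: A R^(2/3) = 31.48 — over.
Try y = 2.28 m: A R^(2/3) = 21.08 — matches.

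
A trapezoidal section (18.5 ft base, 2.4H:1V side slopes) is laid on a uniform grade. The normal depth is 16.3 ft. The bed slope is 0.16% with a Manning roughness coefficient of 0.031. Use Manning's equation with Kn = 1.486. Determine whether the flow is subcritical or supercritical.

With bottom width b = 18.5 ft and side slope z = 2.4: A = (b + zy)y = (18.5 + 2.4×16.3)×16.3 = 939.2 ft²; P = b + 2y√(1+z²) = 18.5 + 2×16.3×2.6 = 103.3 ft.
Hydraulic radius R = A/P = 939.2/103.3 = 9.096 ft.
V = (1.486/n) R^(2/3) √S = (1.486/0.031) × 9.096^(2/3) × √0.0016 = 8.355 ft/s. Hydraulic depth D_h = A/T = 939.2/96.74 = 9.709 ft.
Froude number Fr = V/√(g·D_h) = 8.355/√(32.2×9.709) = 0.473, which is less than 1, so the flow is subcritical.

subcritical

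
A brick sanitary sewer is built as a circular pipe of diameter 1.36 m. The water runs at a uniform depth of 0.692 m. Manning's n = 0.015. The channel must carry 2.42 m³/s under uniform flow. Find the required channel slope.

For a circular section of diameter D = 1.36 m at depth y = 0.692 m, the central angle is θ = 2 arccos(1 − 2y/D) = 3.177 rad. Then A = (D²/8)(θ − sin θ) = 0.7427 m² and P = Dθ/2 = 2.16 m.
Hydraulic radius R = A/P = 0.7427/2.16 = 0.3438 m.
From Manning's equation, S = [nQ / (1 A R^(2/3))]² = [0.015 × 2.42 / (1 × 0.7427 × 0.3438^(2/3))]² = 0.00992.

S = 0.00992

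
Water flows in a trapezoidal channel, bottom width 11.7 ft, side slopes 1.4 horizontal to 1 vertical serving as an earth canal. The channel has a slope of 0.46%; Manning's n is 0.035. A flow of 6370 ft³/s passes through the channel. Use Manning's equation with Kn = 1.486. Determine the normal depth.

Manning's equation rearranged: A R^(2/3) = nQ / (1.486·√S) = 0.035 × 6370 / (1.486 × √0.0046) = 2212.
Trying y = 18.7 ft: A R^(2/3) = 3136 — high.
Trying y = 13.8 ft: A R^(2/3) = 1601 — low.
Trying y = 16 ft: A R^(2/3) = 2214 — close enough.

y_n = 16 ft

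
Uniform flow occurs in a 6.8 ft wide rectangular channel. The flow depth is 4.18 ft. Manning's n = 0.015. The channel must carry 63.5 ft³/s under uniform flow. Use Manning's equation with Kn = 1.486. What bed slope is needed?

Flow area A = b·y = 6.8 × 4.18 = 28.42 ft². Wetted perimeter P = b + 2y = 6.8 + 2×4.18 = 15.16 ft.
Hydraulic radius R = A/P = 28.42/15.16 = 1.875 ft.
From Manning's equation, S = [nQ / (1.486 A R^(2/3))]² = [0.015 × 63.5 / (1.486 × 28.42 × 1.875^(2/3))]² = 0.00022.

S = 0.00022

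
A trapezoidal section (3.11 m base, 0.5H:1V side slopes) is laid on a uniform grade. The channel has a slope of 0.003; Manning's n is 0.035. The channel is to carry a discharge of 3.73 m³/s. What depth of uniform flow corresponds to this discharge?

Manning's equation rearranged: A R^(2/3) = nQ / (1·√S) = 0.035 × 3.73 / (√0.003) = 2.384.
Try y = 1.06 m: A R^(2/3) = 3.054 — too large.
Try y = 0.698 m: A R^(2/3) = 1.555 — too small.
Try y = 0.91 m: A R^(2/3) = 2.386 — close enough.

y_n = 0.91 m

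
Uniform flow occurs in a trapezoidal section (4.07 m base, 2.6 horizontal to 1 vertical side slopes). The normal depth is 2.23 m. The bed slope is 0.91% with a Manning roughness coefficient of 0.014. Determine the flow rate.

Q = 182 m³/s

With bottom width b = 4.07 m and side slope z = 2.6: A = (b + zy)y = (4.07 + 2.6×2.23)×2.23 = 22.01 m²; P = b + 2y√(1+z²) = 4.07 + 2×2.23×2.786 = 16.49 m.
Hydraulic radius R = A/P = 22.01/16.49 = 1.334 m.
Manning's equation: Q = (1/n) A R^(2/3) S^(1/2) = (1/0.014) × 22.01 × 1.334^(2/3) × 0.0091^(1/2) = 182 m³/s.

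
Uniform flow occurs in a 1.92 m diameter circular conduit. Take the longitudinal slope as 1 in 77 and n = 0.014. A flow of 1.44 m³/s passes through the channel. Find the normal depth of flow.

y_n = 0.409 m

Manning's equation rearranged: A R^(2/3) = nQ / (1·√S) = 0.014 × 1.44 / (√0.01299) = 0.1769.
Trying y = 0.339 m: A R^(2/3) = 0.1206 — short.
Trying y = 0.459 m: A R^(2/3) = 0.2225 — over.
Trying y = 0.409 m: A R^(2/3) = 0.1766 — matches.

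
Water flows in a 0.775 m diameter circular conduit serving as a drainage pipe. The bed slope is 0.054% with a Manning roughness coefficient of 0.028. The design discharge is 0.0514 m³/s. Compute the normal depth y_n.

y_n = 0.337 m

Manning's equation rearranged: A R^(2/3) = nQ / (1·√S) = 0.028 × 0.0514 / (√0.00054) = 0.06193.
Try y = 0.419 m: A R^(2/3) = 0.08997 — over.
Try y = 0.292 m: A R^(2/3) = 0.04767 — short.
Try y = 0.337 m: A R^(2/3) = 0.0619 — close enough.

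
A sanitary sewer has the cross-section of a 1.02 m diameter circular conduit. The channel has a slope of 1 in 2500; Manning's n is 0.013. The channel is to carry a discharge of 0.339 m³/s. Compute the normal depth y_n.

Manning's equation rearranged: A R^(2/3) = nQ / (1·√S) = 0.013 × 0.339 / (√0.0004) = 0.2204.
Trying y = 0.687 m: A R^(2/3) = 0.2612 — over.
Trying y = 0.54 m: A R^(2/3) = 0.1808 — short.
Trying y = 0.611 m: A R^(2/3) = 0.2202 — close enough.

y_n = 0.611 m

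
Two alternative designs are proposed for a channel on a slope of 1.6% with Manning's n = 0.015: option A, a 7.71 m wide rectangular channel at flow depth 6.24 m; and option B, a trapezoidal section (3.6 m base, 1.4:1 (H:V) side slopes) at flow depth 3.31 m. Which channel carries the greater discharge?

channel A

Channel A: Flow area A = b·y = 7.71 × 6.24 = 48.11 m². Wetted perimeter P = b + 2y = 7.71 + 2×6.24 = 20.19 m. Hydraulic radius R = A/P = 48.11/20.19 = 2.383 m. Q_A = (1/0.015)·48.11·2.383^(2/3)·√0.016 = 723.8 m³/s.
Channel B: With bottom width b = 3.6 m and side slope z = 1.4: A = (b + zy)y = (3.6 + 1.4×3.31)×3.31 = 27.25 m²; P = b + 2y√(1+z²) = 3.6 + 2×3.31×1.72 = 14.99 m. Hydraulic radius R = A/P = 27.25/14.99 = 1.818 m. Q_B = (1/0.015)·27.25·1.818^(2/3)·√0.016 = 342.4 m³/s.
Q_A = 723.8 m³/s vs Q_B = 342.4 m³/s, so channel A carries more.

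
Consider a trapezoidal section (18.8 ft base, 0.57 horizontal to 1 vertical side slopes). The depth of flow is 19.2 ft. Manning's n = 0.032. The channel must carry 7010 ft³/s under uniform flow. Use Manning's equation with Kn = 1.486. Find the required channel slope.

S = 0.0037

With bottom width b = 18.8 ft and side slope z = 0.57: A = (b + zy)y = (18.8 + 0.57×19.2)×19.2 = 571.1 ft²; P = b + 2y√(1+z²) = 18.8 + 2×19.2×1.151 = 63 ft.
Hydraulic radius R = A/P = 571.1/63 = 9.065 ft.
From Manning's equation, S = [nQ / (1.486 A R^(2/3))]² = [0.032 × 7010 / (1.486 × 571.1 × 9.065^(2/3))]² = 0.0037.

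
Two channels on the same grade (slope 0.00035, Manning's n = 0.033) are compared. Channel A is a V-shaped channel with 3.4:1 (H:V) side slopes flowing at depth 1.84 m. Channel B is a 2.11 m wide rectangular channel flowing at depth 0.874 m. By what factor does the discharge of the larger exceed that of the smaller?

9.39

Channel A: For a triangular section with side slope z = 3.4: A = zy² = 3.4×1.84² = 11.51 m²; P = 2y√(1+z²) = 2×1.84×3.544 = 13.04 m. Hydraulic radius R = A/P = 11.51/13.04 = 0.8826 m. Q_A = (1/0.033)·11.51·0.8826^(2/3)·√0.00035 = 6.005 m³/s.
Channel B: Flow area A = b·y = 2.11 × 0.874 = 1.844 m². Wetted perimeter P = b + 2y = 2.11 + 2×0.874 = 3.858 m. Hydraulic radius R = A/P = 1.844/3.858 = 0.478 m. Q_B = (1/0.033)·1.844·0.478^(2/3)·√0.00035 = 0.6391 m³/s.
The larger discharge is 6.005 m³/s and the smaller is 0.6391 m³/s; the ratio is 9.39.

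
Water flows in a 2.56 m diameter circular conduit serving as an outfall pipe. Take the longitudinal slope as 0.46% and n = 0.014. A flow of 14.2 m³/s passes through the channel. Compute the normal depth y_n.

y_n = 1.68 m

Manning's equation rearranged: A R^(2/3) = nQ / (1·√S) = 0.014 × 14.2 / (√0.0046) = 2.931.
At y = 2.1 m: A R^(2/3) = 3.825 — over.
At y = 1.5 m: A R^(2/3) = 2.476 — short.
At y = 1.68 m: A R^(2/3) = 2.931 — close enough.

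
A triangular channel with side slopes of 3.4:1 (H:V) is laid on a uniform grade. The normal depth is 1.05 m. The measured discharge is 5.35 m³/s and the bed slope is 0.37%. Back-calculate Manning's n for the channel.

n = 0.027

For a triangular section with side slope z = 3.4: A = zy² = 3.4×1.05² = 3.748 m²; P = 2y√(1+z²) = 2×1.05×3.544 = 7.442 m.
Hydraulic radius R = A/P = 3.748/7.442 = 0.5037 m.
Rearranging Manning's equation: n = (1/Q) A R^(2/3) S^(1/2) = (1/5.35) × 3.748 × 0.5037^(2/3) × √0.0037 = 0.027.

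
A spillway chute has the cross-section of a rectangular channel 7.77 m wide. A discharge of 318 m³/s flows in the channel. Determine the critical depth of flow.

y_c = 5.55 m

For a rectangular channel, critical depth y_c = (q²/g)^(1/3) where q = Q/b = 318/7.77 = 40.93 m²/s.
So y_c = (40.93²/9.81)^(1/3) = 5.55 m.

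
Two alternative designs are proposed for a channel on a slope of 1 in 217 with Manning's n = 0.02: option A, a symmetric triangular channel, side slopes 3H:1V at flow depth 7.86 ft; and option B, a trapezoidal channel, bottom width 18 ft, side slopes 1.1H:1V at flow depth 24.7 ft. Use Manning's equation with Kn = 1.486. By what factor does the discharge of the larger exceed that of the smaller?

Channel A: For a triangular section with side slope z = 3: A = zy² = 3×7.86² = 185.3 ft²; P = 2y√(1+z²) = 2×7.86×3.162 = 49.71 ft. Hydraulic radius R = A/P = 185.3/49.71 = 3.728 ft. Q_A = (1.486/0.02)·185.3·3.728^(2/3)·√0.004608 = 2248 ft³/s.
Channel B: With bottom width b = 18 ft and side slope z = 1.1: A = (b + zy)y = (18 + 1.1×24.7)×24.7 = 1116 ft²; P = b + 2y√(1+z²) = 18 + 2×24.7×1.487 = 91.44 ft. Hydraulic radius R = A/P = 1116/91.44 = 12.2 ft. Q_B = (1.486/0.02)·1116·12.2^(2/3)·√0.004608 = 29830 ft³/s.
The larger discharge is 29830 ft³/s and the smaller is 2248 ft³/s; the ratio is 13.3.

13.3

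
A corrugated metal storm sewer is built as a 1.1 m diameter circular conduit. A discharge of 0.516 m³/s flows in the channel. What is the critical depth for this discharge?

At critical depth, Q² T / (g A³) = 1, i.e. A³/T = Q²/g = 0.516²/9.81 = 0.02714.
Try y = 0.49 m: A³/T = 0.06271 — too large.
Try y = 0.281 m: A³/T = 0.007323 — too small.
Try y = 0.394 m: A³/T = 0.02714 — ≈ 0.02714.

y_c = 0.394 m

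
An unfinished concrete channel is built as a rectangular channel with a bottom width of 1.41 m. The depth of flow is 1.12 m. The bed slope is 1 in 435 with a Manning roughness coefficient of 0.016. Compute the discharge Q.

Q = 2.71 m³/s

Flow area A = b·y = 1.41 × 1.12 = 1.579 m². Wetted perimeter P = b + 2y = 1.41 + 2×1.12 = 3.65 m.
Hydraulic radius R = A/P = 1.579/3.65 = 0.4327 m.
Manning's equation: Q = (1/n) A R^(2/3) S^(1/2) = (1/0.016) × 1.579 × 0.4327^(2/3) × 0.002299^(1/2) = 2.71 m³/s.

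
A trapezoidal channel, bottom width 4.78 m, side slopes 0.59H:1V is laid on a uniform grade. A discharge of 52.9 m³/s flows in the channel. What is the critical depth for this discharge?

At critical depth, Q² T / (g A³) = 1, i.e. A³/T = Q²/g = 52.9²/9.81 = 285.3.
Try y = 2.3 m: A³/T = 375.3 — over.
Try y = 2.12 m: A³/T = 287 — matches.

y_c = 2.12 m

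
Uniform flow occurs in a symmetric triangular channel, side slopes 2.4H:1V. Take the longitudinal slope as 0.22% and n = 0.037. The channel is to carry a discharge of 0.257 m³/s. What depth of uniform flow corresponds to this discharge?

y_n = 0.48 m

Manning's equation rearranged: A R^(2/3) = nQ / (1·√S) = 0.037 × 0.257 / (√0.0022) = 0.2027.
Try y = 0.573 m: A R^(2/3) = 0.3247 — too large.
Try y = 0.428 m: A R^(2/3) = 0.1491 — too small.
Try y = 0.48 m: A R^(2/3) = 0.2025 — matches.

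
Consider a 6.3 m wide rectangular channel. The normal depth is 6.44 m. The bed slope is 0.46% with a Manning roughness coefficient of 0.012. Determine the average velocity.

Flow area A = b·y = 6.3 × 6.44 = 40.57 m². Wetted perimeter P = b + 2y = 6.3 + 2×6.44 = 19.18 m.
Hydraulic radius R = A/P = 40.57/19.18 = 2.115 m.
From Manning's equation, V = (1/n) R^(2/3) S^(1/2) = (1/0.012) × 2.115^(2/3) × 0.0046^(1/2) = 9.31 m/s.

V = 9.31 m/s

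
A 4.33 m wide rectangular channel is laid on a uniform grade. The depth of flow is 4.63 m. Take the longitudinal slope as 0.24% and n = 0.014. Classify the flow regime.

subcritical

Flow area A = b·y = 4.33 × 4.63 = 20.05 m². Wetted perimeter P = b + 2y = 4.33 + 2×4.63 = 13.59 m.
Hydraulic radius R = A/P = 20.05/13.59 = 1.475 m.
V = (1/n) R^(2/3) √S = (1/0.014) × 1.475^(2/3) × √0.0024 = 4.535 m/s. Hydraulic depth D_h = A/T = 20.05/4.33 = 4.63 m.
Froude number Fr = V/√(g·D_h) = 4.535/√(9.81×4.63) = 0.673, which is less than 1, so the flow is subcritical.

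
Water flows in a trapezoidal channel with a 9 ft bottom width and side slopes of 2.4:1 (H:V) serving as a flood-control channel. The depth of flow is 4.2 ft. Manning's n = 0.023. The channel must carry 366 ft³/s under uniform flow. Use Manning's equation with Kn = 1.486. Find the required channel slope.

S = 0.0014

With bottom width b = 9 ft and side slope z = 2.4: A = (b + zy)y = (9 + 2.4×4.2)×4.2 = 80.14 ft²; P = b + 2y√(1+z²) = 9 + 2×4.2×2.6 = 30.84 ft.
Hydraulic radius R = A/P = 80.14/30.84 = 2.598 ft.
From Manning's equation, S = [nQ / (1.486 A R^(2/3))]² = [0.023 × 366 / (1.486 × 80.14 × 2.598^(2/3))]² = 0.0014.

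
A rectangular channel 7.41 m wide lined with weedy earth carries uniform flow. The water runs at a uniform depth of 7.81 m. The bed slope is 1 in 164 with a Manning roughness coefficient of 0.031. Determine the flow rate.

Q = 269 m³/s

Flow area A = b·y = 7.41 × 7.81 = 57.87 m². Wetted perimeter P = b + 2y = 7.41 + 2×7.81 = 23.03 m.
Hydraulic radius R = A/P = 57.87/23.03 = 2.513 m.
Manning's equation: Q = (1/n) A R^(2/3) S^(1/2) = (1/0.031) × 57.87 × 2.513^(2/3) × 0.006098^(1/2) = 269 m³/s.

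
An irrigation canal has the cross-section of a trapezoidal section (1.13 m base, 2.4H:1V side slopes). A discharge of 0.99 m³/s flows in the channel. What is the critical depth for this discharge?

At critical depth, Q² T / (g A³) = 1, i.e. A³/T = Q²/g = 0.99²/9.81 = 0.09991.
At y = 0.377 m: A³/T = 0.1536 — over.
At y = 0.336 m: A³/T = 0.1004 — ≈ 0.09991.

y_c = 0.336 m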